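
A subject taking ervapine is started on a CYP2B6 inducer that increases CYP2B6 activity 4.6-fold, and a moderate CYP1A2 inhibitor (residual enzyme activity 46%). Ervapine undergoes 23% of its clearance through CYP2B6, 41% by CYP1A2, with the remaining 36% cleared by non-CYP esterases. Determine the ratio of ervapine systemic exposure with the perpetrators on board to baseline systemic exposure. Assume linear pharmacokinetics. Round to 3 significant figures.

0.622

The CYP2B6 pathway (23% of clearance) rises to 4.6× activity: 0.23 × 4.6 = 1.058.
The CYP1A2 pathway (41% of clearance) drops to 0.46× activity: 0.41 × 0.46 = 0.1886.
Non-CYP routes (36%) are unchanged.
Relative clearance = 1.058 + 0.1886 + 0.36 = 1.6066.
Systemic exposure ∝ 1/CL: fold-change = 1 / 1.6066 = 0.622.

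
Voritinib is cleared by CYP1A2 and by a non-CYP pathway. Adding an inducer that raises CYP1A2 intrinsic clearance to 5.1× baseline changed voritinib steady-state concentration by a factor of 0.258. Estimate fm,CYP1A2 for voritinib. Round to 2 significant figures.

Let x = fm,CYP1A2. Because steady-state concentration ∝ 1/CL, relative clearance rose to 1/0.258 = 3.876.
Only the CYP1A2 route changed, so 3.876 = x·5.1 + (1 − x), giving x = 0.70.

0.70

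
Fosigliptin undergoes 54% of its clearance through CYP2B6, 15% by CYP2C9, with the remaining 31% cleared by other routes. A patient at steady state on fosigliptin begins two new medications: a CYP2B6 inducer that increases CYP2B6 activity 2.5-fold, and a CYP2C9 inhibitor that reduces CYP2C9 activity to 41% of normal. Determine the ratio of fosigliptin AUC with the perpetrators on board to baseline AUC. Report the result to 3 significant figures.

The CYP2B6 pathway (54% of clearance) is boosted to 2.5× activity: 0.54 × 2.5 = 1.35.
The CYP2C9 pathway (15% of clearance) falls to 0.41× activity: 0.15 × 0.41 = 0.0615.
The remaining 31% of clearance is unaffected.
New clearance relative to baseline: 1.35 + 0.0615 + 0.31 = 1.7215.
Because AUC varies inversely with clearance, the combined effect is 1 / 1.7215 = 0.581.

0.581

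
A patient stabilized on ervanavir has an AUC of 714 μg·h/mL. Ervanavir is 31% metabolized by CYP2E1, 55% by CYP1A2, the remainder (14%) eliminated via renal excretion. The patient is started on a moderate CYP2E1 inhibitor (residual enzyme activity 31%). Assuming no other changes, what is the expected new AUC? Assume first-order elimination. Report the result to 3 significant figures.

908 μg·h/mL

The CYP2E1 pathway (31% of clearance) is reduced to 0.31× activity: 0.31 × 0.31 = 0.0961.
CYP1A2 (55%) and the residual 14% are unaffected.
CL_new/CL_old = 0.0961 + 0.55 + 0.14 = 0.7861.
AUC ∝ 1/CL, so new value = 714 / 0.7861 = 908 μg·h/mL.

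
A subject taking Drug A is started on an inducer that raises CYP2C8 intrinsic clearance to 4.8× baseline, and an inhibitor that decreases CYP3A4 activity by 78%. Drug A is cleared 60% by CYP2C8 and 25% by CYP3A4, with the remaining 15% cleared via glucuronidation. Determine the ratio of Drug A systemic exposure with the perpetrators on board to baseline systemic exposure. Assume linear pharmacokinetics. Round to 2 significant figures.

0.32

CYP2C8: 0.6 × 4.8 = 2.88
CYP3A4: 0.25 × 0.22 = 0.055
Other: 0.15 (unchanged)
CL_new/CL_old = 2.88 + 0.055 + 0.15 = 3.085.
Because systemic exposure varies inversely with clearance, the combined effect is 1 / 3.085 = 0.32.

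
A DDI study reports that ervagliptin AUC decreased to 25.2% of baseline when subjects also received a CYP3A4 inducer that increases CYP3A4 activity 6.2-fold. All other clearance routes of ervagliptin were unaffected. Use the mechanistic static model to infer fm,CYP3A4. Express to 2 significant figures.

0.57

Write x for the fraction cleared via CYP3A4. The observed AUC change means clearance rose to 1/0.252 = 3.968 of baseline.
Setting x·6.2 + (1 − x) = 3.968 and solving: x = (3.968 − 1)/(6.2 − 1) = 0.57.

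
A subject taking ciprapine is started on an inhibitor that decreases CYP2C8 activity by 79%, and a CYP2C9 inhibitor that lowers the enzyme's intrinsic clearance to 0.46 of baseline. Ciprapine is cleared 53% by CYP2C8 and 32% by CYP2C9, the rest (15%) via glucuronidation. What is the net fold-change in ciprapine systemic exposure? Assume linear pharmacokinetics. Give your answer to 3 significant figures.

2.45

The CYP2C8 pathway (53% of clearance) falls to 0.21× activity: 0.53 × 0.21 = 0.1113.
The CYP2C9 pathway (32% of clearance) falls to 0.46× activity: 0.32 × 0.46 = 0.1472.
Non-CYP routes (15%) are unchanged.
Relative clearance = 0.1113 + 0.1472 + 0.15 = 0.4085.
Systemic exposure ∝ 1/CL: fold-change = 1 / 0.4085 = 2.45.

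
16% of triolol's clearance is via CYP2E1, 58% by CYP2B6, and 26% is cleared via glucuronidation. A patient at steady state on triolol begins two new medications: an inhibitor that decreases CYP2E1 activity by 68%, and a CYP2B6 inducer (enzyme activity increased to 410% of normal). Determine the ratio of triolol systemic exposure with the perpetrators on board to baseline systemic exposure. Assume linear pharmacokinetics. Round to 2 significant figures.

0.37

CYP2E1: 0.16 × 0.32 = 0.0512
CYP2B6: 0.58 × 4.1 = 2.378
Other: 0.26 (unchanged)
Relative clearance = 0.0512 + 2.378 + 0.26 = 2.6892.
Because systemic exposure varies inversely with clearance, the combined effect is 1 / 2.6892 = 0.37.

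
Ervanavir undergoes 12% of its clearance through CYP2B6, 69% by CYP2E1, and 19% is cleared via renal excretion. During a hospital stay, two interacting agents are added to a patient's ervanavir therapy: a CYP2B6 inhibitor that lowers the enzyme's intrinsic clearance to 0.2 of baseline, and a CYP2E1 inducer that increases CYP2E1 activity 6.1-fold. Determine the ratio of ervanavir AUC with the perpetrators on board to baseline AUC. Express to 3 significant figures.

The CYP2B6 pathway (12% of clearance) falls to 0.2× activity: 0.12 × 0.2 = 0.024.
The CYP2E1 pathway (69% of clearance) rises to 6.1× activity: 0.69 × 6.1 = 4.209.
The remaining 19% of clearance is unaffected.
CL_new/CL_old = 0.024 + 4.209 + 0.19 = 4.423.
Net AUC ratio = 1 / 4.423 = 0.226.

0.226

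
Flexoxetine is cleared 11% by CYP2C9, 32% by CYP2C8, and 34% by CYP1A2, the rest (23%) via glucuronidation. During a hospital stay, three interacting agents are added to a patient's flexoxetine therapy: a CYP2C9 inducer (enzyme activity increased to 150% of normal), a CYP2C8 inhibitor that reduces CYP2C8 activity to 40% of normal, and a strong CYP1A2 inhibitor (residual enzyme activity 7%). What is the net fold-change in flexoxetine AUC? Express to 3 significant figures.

The CYP2C9 pathway (11% of clearance) rises to 1.5× activity: 0.11 × 1.5 = 0.165.
The CYP2C8 pathway (32% of clearance) drops to 0.4× activity: 0.32 × 0.4 = 0.128.
The CYP1A2 pathway (34% of clearance) is reduced to 0.07× activity: 0.34 × 0.07 = 0.0238.
Non-CYP routes (23%) are unchanged.
CL_new/CL_old = 0.165 + 0.128 + 0.0238 + 0.23 = 0.5468.
AUC ∝ 1/CL: fold-change = 1 / 0.5468 = 1.83.

1.83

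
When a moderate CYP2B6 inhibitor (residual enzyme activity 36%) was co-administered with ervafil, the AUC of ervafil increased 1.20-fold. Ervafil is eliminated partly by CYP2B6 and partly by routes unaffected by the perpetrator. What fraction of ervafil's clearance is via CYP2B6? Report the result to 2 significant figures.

0.26

Call the CYP2B6 fraction fm. After the interaction, CL_new/CL_old = fm × 0.36 + (1 − fm).
AUC ratio = 1 / (new CL fraction), so new CL fraction = 1 / 1.20 = 0.8333.
fm × 0.36 + 1 − fm = 0.8333  ⇒  fm × (0.36 − 1) = −0.1667  ⇒  fm = 0.26.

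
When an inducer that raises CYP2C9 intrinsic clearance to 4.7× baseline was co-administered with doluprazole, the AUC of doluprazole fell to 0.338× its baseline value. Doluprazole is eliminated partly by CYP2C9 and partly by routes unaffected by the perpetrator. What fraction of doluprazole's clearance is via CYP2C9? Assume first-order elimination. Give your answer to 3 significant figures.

0.529

Call the CYP2C9 fraction fm. After the interaction, CL_new/CL_old = fm × 4.7 + (1 − fm).
AUC ratio = 1 / (new CL fraction), so new CL fraction = 1 / 0.338 = 2.959.
fm × 4.7 + 1 − fm = 2.959  ⇒  fm × (4.7 − 1) = 1.959  ⇒  fm = 0.529.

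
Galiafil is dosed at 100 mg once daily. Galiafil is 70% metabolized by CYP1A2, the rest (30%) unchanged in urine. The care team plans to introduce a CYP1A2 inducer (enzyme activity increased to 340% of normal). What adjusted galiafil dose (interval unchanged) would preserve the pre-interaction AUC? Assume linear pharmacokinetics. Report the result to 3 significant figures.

The CYP1A2 pathway (70% of clearance) rises to 3.4× activity: 0.7 × 3.4 = 2.38.
The remaining 30% of clearance is unaffected.
CL_new/CL_old = 2.38 + 0.3 = 2.68.
Css,avg = (dose rate)/CL, so holding Css fixed requires dose ∝ CL: 100 × 2.68 = 268 mg.

268 mg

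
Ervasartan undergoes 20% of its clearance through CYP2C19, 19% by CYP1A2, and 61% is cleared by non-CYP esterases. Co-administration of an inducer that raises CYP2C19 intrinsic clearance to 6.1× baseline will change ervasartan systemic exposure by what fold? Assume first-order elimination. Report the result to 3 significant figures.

CYP2C19: 0.2 × 6.1 = 1.22
CYP1A2: 0.19 (unchanged)
Other: 0.61 (unchanged)
New clearance relative to baseline: 1.22 + 0.19 + 0.61 = 2.02.
Systemic exposure is inversely proportional to clearance, so the fold-change is 1 / 2.02 = 0.495.

0.495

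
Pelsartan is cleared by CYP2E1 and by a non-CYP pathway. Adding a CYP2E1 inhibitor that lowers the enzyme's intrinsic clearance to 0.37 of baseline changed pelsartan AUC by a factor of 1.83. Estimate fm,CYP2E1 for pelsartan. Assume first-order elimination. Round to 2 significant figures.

0.72

CL'/CL = 1 / 1.83 = 0.5464
0.37·fm + (1 − fm) = 0.5464
fm = (0.5464 − 1) / (0.37 − 1) = 0.72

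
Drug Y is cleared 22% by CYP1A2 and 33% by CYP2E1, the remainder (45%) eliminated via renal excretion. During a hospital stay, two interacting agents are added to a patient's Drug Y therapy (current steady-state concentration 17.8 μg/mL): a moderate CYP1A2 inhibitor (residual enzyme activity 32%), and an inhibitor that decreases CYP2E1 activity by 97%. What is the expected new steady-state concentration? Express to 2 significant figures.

CYP1A2: 0.22 × 0.32 = 0.0704
CYP2E1: 0.33 × 0.03 = 0.0099
Other: 0.45 (unchanged)
CL_new/CL_old = 0.0704 + 0.0099 + 0.45 = 0.5303.
New steady-state concentration = 17.8 / 0.5303 = 34 μg/mL (concentration scales inversely with clearance).

34 μg/mL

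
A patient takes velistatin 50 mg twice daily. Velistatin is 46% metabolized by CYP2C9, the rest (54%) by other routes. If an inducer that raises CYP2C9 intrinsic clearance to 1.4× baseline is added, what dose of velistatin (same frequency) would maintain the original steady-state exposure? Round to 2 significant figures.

59 mg

The CYP2C9 pathway (46% of clearance) rises to 1.4× activity: 0.46 × 1.4 = 0.644.
The remaining 54% of clearance is unaffected.
CL_new/CL_old = 0.644 + 0.54 = 1.184.
Exposure is unchanged when dose changes in proportion to clearance. New dose = 50 mg × 1.184 = 59 mg.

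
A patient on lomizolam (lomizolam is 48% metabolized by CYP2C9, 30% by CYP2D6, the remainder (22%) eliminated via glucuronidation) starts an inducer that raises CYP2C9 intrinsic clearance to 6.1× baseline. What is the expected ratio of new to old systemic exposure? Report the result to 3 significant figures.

0.290

CYP2C9: 0.48 × 6.1 = 2.928
CYP2D6: 0.3 (unchanged)
Other: 0.22 (unchanged)
New clearance relative to baseline: 2.928 + 0.3 + 0.22 = 3.448.
Systemic exposure is inversely proportional to clearance, so the fold-change is 1 / 3.448 = 0.290.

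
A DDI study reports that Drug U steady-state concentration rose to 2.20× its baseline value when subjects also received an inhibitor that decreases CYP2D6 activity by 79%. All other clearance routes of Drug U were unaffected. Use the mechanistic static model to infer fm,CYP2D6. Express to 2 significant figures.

Let x = fm,CYP2D6. Because steady-state concentration ∝ 1/CL, relative clearance fell to 1/2.20 = 0.4545.
Only the CYP2D6 route changed, so 0.4545 = x·0.21 + (1 − x), giving x = 0.69.

0.69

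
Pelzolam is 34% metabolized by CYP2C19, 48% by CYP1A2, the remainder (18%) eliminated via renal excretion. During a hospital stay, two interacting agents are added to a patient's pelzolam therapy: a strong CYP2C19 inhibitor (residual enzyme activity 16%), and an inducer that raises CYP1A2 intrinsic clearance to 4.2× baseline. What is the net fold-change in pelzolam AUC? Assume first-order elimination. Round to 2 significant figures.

0.44

The CYP2C19 pathway (34% of clearance) drops to 0.16× activity: 0.34 × 0.16 = 0.0544.
The CYP1A2 pathway (48% of clearance) is boosted to 4.2× activity: 0.48 × 4.2 = 2.016.
The remaining 18% of clearance is unaffected.
CL_new/CL_old = 0.0544 + 2.016 + 0.18 = 2.2504.
Net AUC ratio = 1 / 2.2504 = 0.44.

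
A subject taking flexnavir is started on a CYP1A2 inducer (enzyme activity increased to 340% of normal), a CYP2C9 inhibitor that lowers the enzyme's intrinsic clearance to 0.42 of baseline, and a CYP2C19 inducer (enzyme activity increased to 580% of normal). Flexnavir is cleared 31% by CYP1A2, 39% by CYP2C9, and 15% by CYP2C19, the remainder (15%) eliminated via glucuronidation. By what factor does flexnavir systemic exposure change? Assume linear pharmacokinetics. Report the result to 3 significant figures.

The CYP1A2 pathway (31% of clearance) is boosted to 3.4× activity: 0.31 × 3.4 = 1.054.
The CYP2C9 pathway (39% of clearance) is reduced to 0.42× activity: 0.39 × 0.42 = 0.1638.
The CYP2C19 pathway (15% of clearance) is boosted to 5.8× activity: 0.15 × 5.8 = 0.87.
The remaining 15% of clearance is unaffected.
Relative clearance = 1.054 + 0.1638 + 0.87 + 0.15 = 2.2378.
Net systemic exposure ratio = 1 / 2.2378 = 0.447.

0.447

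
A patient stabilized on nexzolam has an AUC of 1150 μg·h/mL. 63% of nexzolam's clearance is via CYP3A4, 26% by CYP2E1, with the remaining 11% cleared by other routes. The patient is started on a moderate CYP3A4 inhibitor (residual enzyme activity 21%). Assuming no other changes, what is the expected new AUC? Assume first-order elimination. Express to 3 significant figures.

CYP3A4: 0.63 × 0.21 = 0.1323
CYP2E1: 0.26 (unchanged)
Other: 0.11 (unchanged)
Relative clearance = 0.1323 + 0.26 + 0.11 = 0.5023.
With dosing unchanged, AUC scales as 1/CL: 1150 / 0.5023 = 2.29 × 10³ μg·h/mL.

2.29 × 10³ μg·h/mL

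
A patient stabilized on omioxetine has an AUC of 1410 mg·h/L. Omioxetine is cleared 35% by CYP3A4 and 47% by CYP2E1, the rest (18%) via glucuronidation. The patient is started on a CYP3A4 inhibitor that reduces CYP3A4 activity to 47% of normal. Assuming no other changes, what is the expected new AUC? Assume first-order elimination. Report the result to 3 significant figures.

CYP3A4: 0.35 × 0.47 = 0.1645
CYP2E1: 0.47 (unchanged)
Other: 0.18 (unchanged)
CL_new/CL_old = 0.1645 + 0.47 + 0.18 = 0.8145.
AUC ∝ 1/CL, so new value = 1410 / 0.8145 = 1.73 × 10³ mg·h/L.

1.73 × 10³ mg·h/L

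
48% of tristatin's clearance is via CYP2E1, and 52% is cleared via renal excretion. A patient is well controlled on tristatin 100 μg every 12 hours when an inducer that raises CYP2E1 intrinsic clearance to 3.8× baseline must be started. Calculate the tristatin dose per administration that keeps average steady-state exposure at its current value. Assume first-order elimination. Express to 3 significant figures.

The CYP2E1 pathway (48% of clearance) rises to 3.8× activity: 0.48 × 3.8 = 1.824.
Non-CYP routes (52%) are unchanged.
Relative clearance = 1.824 + 0.52 = 2.344.
To maintain the same steady-state level, dose must scale with clearance: new dose = 100 × 2.344 = 234 μg.

234 μg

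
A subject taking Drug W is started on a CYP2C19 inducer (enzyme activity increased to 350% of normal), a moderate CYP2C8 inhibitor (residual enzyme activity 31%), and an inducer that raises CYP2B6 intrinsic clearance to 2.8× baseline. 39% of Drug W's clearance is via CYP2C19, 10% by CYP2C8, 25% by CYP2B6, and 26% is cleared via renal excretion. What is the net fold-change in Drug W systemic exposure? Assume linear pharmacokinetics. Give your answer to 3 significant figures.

The CYP2C19 pathway (39% of clearance) rises to 3.5× activity: 0.39 × 3.5 = 1.365.
The CYP2C8 pathway (10% of clearance) is reduced to 0.31× activity: 0.1 × 0.31 = 0.031.
The CYP2B6 pathway (25% of clearance) is boosted to 2.8× activity: 0.25 × 2.8 = 0.7.
The remaining 26% of clearance is unaffected.
New clearance relative to baseline: 1.365 + 0.031 + 0.7 + 0.26 = 2.356.
Systemic exposure ∝ 1/CL: fold-change = 1 / 2.356 = 0.424.

0.424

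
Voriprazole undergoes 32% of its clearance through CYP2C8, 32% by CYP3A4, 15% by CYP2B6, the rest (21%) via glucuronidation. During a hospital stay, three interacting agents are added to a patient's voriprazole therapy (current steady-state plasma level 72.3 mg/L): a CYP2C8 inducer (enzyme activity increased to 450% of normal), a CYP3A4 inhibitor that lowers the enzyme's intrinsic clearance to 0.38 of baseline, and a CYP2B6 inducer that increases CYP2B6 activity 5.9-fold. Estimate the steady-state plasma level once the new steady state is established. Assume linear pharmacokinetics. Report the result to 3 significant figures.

CYP2C8: 0.32 × 4.5 = 1.44
CYP3A4: 0.32 × 0.38 = 0.1216
CYP2B6: 0.15 × 5.9 = 0.885
Other: 0.21 (unchanged)
Relative clearance = 1.44 + 0.1216 + 0.885 + 0.21 = 2.6566.
Dividing the baseline by the relative clearance: 72.3 / 2.6566 = 27.2 mg/L.

27.2 mg/L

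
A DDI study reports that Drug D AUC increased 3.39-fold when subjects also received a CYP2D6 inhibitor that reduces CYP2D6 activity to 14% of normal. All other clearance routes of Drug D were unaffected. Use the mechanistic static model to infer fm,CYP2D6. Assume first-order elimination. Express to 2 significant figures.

0.82

Let x = fm,CYP2D6. Because AUC ∝ 1/CL, relative clearance fell to 1/3.39 = 0.295.
Setting x·0.14 + (1 − x) = 0.295 and solving: x = (0.295 − 1)/(0.14 − 1) = 0.82.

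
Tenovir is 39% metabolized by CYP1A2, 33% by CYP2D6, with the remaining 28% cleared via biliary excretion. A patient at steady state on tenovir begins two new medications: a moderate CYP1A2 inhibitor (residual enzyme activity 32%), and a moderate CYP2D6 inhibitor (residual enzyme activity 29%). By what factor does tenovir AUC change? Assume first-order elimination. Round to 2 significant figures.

The CYP1A2 pathway (39% of clearance) drops to 0.32× activity: 0.39 × 0.32 = 0.1248.
The CYP2D6 pathway (33% of clearance) falls to 0.29× activity: 0.33 × 0.29 = 0.0957.
Non-CYP routes (28%) are unchanged.
New clearance relative to baseline: 0.1248 + 0.0957 + 0.28 = 0.5005.
AUC ∝ 1/CL: fold-change = 1 / 0.5005 = 2.0.

2.0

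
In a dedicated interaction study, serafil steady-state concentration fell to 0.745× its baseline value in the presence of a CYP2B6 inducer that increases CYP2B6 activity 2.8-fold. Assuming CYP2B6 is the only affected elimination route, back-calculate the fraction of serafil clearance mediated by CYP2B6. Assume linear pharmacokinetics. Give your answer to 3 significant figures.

0.190

Let x = fm,CYP2B6. Because steady-state concentration ∝ 1/CL, relative clearance rose to 1/0.745 = 1.342.
Setting x·2.8 + (1 − x) = 1.342 and solving: x = (1.342 − 1)/(2.8 − 1) = 0.190.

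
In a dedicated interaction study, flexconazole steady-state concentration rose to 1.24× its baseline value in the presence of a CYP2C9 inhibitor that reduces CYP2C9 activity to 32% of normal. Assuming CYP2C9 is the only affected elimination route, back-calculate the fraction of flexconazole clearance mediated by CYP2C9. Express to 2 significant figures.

0.28

Let x = fm,CYP2C9. Because steady-state concentration ∝ 1/CL, relative clearance fell to 1/1.24 = 0.8065.
Only the CYP2C9 route changed, so 0.8065 = x·0.32 + (1 − x), giving x = 0.28.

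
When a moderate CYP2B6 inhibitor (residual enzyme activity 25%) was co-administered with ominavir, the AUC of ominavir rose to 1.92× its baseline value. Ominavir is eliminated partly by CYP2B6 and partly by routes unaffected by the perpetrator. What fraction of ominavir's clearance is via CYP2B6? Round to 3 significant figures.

0.639

Write x for the fraction cleared via CYP2B6. The observed AUC change means clearance fell to 1/1.92 = 0.5208 of baseline.
Setting x·0.25 + (1 − x) = 0.5208 and solving: x = (0.5208 − 1)/(0.25 − 1) = 0.639.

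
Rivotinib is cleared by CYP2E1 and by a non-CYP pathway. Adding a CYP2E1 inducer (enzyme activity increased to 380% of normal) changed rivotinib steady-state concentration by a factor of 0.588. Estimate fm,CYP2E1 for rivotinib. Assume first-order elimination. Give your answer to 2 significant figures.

Write x for the fraction cleared via CYP2E1. The observed steady-state concentration change means clearance rose to 1/0.588 = 1.701 of baseline.
Only the CYP2E1 route changed, so 1.701 = x·3.8 + (1 − x), giving x = 0.25.

0.25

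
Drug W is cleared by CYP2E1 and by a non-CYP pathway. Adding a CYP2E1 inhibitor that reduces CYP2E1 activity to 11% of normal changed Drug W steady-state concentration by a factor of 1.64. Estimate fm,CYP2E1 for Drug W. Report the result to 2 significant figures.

Call the CYP2E1 fraction fm. After the interaction, CL_new/CL_old = fm × 0.11 + (1 − fm).
Steady-state concentration ratio = 1 / (new CL fraction), so new CL fraction = 1 / 1.64 = 0.6098.
fm × 0.11 + 1 − fm = 0.6098  ⇒  fm × (0.11 − 1) = −0.3902  ⇒  fm = 0.44.

0.44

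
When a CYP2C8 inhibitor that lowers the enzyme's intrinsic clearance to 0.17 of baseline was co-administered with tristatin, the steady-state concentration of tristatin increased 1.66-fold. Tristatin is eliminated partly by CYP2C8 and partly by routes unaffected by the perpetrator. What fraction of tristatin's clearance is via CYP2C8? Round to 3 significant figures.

0.479

Call the CYP2C8 fraction fm. After the interaction, CL_new/CL_old = fm × 0.17 + (1 − fm).
Steady-state concentration ratio = 1 / (new CL fraction), so new CL fraction = 1 / 1.66 = 0.6024.
fm × 0.17 + 1 − fm = 0.6024  ⇒  fm × (0.17 − 1) = −0.3976  ⇒  fm = 0.479.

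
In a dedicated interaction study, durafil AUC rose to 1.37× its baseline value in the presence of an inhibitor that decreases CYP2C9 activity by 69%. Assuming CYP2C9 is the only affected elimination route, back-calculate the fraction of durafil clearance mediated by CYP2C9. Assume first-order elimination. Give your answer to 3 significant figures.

CL'/CL = 1 / 1.37 = 0.7299
0.31·fm + (1 − fm) = 0.7299
fm = (0.7299 − 1) / (0.31 − 1) = 0.391

0.391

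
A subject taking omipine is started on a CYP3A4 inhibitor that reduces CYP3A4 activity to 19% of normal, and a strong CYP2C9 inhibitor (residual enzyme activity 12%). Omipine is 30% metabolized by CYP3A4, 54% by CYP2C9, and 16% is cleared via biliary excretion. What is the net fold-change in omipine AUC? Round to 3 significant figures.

3.55

The CYP3A4 pathway (30% of clearance) drops to 0.19× activity: 0.3 × 0.19 = 0.057.
The CYP2C9 pathway (54% of clearance) drops to 0.12× activity: 0.54 × 0.12 = 0.0648.
The remaining 16% of clearance is unaffected.
New clearance relative to baseline: 0.057 + 0.0648 + 0.16 = 0.2818.
Net AUC ratio = 1 / 0.2818 = 3.55.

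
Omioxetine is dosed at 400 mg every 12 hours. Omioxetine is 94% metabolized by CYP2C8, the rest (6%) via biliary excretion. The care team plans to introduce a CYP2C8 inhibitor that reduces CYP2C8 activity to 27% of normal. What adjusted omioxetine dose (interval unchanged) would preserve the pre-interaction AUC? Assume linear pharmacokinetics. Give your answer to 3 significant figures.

The CYP2C8 pathway (94% of clearance) drops to 0.27× activity: 0.94 × 0.27 = 0.2538.
The remaining 6% of clearance is unaffected.
Relative clearance = 0.2538 + 0.06 = 0.3138.
To maintain the same steady-state level, dose must scale with clearance: new dose = 400 × 0.3138 = 126 mg.

126 mg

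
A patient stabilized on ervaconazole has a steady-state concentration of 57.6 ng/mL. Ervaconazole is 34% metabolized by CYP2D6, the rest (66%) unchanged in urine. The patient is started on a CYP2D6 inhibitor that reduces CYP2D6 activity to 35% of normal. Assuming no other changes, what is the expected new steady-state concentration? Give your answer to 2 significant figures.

CYP2D6: 0.34 × 0.35 = 0.119
Other: 0.66 (unchanged)
Relative clearance = 0.119 + 0.66 = 0.779.
With dosing unchanged, steady-state concentration scales as 1/CL: 57.6 / 0.779 = 74 ng/mL.

74 ng/mL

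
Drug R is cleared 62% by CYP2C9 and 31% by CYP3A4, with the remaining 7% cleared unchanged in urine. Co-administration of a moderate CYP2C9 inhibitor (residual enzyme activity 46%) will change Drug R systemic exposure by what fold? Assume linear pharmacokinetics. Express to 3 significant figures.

1.50

The CYP2C9 pathway (62% of clearance) is reduced to 0.46× activity: 0.62 × 0.46 = 0.2852.
CYP3A4 (31%) and the residual 7% are unaffected.
CL_new/CL_old = 0.2852 + 0.31 + 0.07 = 0.6652.
Since systemic exposure ∝ 1/CL, the ratio is 1 / 0.6652 = 1.50.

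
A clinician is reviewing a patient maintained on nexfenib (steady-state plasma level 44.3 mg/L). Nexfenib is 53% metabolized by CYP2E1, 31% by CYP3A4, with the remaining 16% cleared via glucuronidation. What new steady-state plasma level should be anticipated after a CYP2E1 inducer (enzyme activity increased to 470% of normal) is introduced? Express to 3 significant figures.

CYP2E1: 0.53 × 4.7 = 2.491
CYP3A4: 0.31 (unchanged)
Other: 0.16 (unchanged)
New clearance relative to baseline: 2.491 + 0.31 + 0.16 = 2.961.
New steady-state plasma level = baseline ÷ relative clearance = 44.3 / 2.961 = 15.0 mg/L.

15.0 mg/L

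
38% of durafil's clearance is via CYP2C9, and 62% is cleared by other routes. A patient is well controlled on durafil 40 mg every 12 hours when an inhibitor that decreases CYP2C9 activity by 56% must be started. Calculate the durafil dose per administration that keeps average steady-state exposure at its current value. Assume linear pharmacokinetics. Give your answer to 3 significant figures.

The CYP2C9 pathway (38% of clearance) drops to 0.44× activity: 0.38 × 0.44 = 0.1672.
Non-CYP routes (62%) are unchanged.
Relative clearance = 0.1672 + 0.62 = 0.7872.
To maintain the same steady-state level, dose must scale with clearance: new dose = 40 × 0.7872 = 31.5 mg.

31.5 mg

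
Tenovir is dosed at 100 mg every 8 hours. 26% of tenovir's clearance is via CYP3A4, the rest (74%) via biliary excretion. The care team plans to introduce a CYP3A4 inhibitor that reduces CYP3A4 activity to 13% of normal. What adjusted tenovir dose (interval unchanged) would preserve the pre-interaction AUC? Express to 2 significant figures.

77 mg

The CYP3A4 pathway (26% of clearance) falls to 0.13× activity: 0.26 × 0.13 = 0.0338.
Non-CYP routes (74%) are unchanged.
New clearance relative to baseline: 0.0338 + 0.74 = 0.7738.
To maintain the same steady-state level, dose must scale with clearance: new dose = 100 × 0.7738 = 77 mg.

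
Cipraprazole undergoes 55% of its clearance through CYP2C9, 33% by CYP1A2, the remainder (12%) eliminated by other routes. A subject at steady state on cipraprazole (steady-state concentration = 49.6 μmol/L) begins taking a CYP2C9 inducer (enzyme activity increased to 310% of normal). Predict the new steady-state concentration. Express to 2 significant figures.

23 μmol/L

The CYP2C9 pathway (55% of clearance) rises to 3.1× activity: 0.55 × 3.1 = 1.705.
CYP1A2 (33%) and the residual 12% are unaffected.
CL_new/CL_old = 1.705 + 0.33 + 0.12 = 2.155.
New steady-state concentration = baseline ÷ relative clearance = 49.6 / 2.155 = 23 μmol/L.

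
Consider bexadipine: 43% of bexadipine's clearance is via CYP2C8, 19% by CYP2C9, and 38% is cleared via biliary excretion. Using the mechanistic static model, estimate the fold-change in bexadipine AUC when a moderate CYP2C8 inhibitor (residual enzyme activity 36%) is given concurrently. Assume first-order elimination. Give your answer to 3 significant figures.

1.38

The CYP2C8 pathway (43% of clearance) drops to 0.36× activity: 0.43 × 0.36 = 0.1548.
CYP2C9 (19%) and the residual 38% are unaffected.
New clearance relative to baseline: 0.1548 + 0.19 + 0.38 = 0.7248.
Since AUC ∝ 1/CL, the ratio is 1 / 0.7248 = 1.38.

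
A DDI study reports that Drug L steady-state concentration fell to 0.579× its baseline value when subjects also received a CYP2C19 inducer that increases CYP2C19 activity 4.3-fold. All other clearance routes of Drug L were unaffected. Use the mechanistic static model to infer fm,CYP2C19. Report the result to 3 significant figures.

CL'/CL = 1 / 0.579 = 1.727
4.3·fm + (1 − fm) = 1.727
fm = (1.727 − 1) / (4.3 − 1) = 0.220

0.220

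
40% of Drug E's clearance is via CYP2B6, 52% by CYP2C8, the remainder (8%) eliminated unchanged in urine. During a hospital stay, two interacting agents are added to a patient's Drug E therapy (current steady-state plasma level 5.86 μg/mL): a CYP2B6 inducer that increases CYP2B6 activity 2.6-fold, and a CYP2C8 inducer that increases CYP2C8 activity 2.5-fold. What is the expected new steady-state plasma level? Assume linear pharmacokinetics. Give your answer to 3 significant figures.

The CYP2B6 pathway (40% of clearance) is boosted to 2.6× activity: 0.4 × 2.6 = 1.04.
The CYP2C8 pathway (52% of clearance) is boosted to 2.5× activity: 0.52 × 2.5 = 1.3.
The remaining 8% of clearance is unaffected.
New clearance relative to baseline: 1.04 + 1.3 + 0.08 = 2.42.
Steady-state plasma level ∝ 1/CL: new value = 5.86 / 2.42 = 2.42 μg/mL.

2.42 μg/mL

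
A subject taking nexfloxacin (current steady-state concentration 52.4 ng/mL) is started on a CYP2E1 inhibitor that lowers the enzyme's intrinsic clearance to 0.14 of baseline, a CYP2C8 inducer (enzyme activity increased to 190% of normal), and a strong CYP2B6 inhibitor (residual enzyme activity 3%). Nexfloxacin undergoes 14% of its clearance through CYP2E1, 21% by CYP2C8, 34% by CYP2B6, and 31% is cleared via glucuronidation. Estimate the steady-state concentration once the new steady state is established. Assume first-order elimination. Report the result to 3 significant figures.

70.9 ng/mL

CYP2E1: 0.14 × 0.14 = 0.0196
CYP2C8: 0.21 × 1.9 = 0.399
CYP2B6: 0.34 × 0.03 = 0.0102
Other: 0.31 (unchanged)
Relative clearance = 0.0196 + 0.399 + 0.0102 + 0.31 = 0.7388.
Dividing the baseline by the relative clearance: 52.4 / 0.7388 = 70.9 ng/mL.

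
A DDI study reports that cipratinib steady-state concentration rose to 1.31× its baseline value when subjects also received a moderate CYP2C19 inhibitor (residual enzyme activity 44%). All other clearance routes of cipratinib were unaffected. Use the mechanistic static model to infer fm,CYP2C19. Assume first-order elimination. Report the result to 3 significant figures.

0.423

Write x for the fraction cleared via CYP2C19. The observed steady-state concentration change means clearance fell to 1/1.31 = 0.7634 of baseline.
Setting x·0.44 + (1 − x) = 0.7634 and solving: x = (0.7634 − 1)/(0.44 − 1) = 0.423.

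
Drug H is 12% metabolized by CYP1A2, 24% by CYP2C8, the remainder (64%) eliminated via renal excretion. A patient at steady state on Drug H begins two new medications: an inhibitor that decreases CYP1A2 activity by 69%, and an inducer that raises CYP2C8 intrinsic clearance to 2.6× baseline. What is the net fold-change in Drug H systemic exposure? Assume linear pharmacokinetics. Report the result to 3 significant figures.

0.769

CYP1A2: 0.12 × 0.31 = 0.0372
CYP2C8: 0.24 × 2.6 = 0.624
Other: 0.64 (unchanged)
Relative clearance = 0.0372 + 0.624 + 0.64 = 1.3012.
Because systemic exposure varies inversely with clearance, the combined effect is 1 / 1.3012 = 0.769.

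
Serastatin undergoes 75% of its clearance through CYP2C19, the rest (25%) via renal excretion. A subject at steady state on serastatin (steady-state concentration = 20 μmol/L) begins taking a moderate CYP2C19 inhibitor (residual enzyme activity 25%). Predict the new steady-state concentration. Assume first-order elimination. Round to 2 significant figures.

The CYP2C19 pathway (75% of clearance) falls to 0.25× activity: 0.75 × 0.25 = 0.1875.
The remaining 25% of clearance is unaffected.
CL_new/CL_old = 0.1875 + 0.25 = 0.4375.
Steady-state concentration ∝ 1/CL, so new value = 20 / 0.4375 = 46 μmol/L.

46 μmol/L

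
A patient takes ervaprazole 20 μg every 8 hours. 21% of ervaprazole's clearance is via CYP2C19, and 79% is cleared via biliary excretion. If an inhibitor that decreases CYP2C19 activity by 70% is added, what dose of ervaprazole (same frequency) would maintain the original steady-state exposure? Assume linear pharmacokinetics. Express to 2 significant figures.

CYP2C19: 0.21 × 0.3 = 0.063
Other: 0.79 (unchanged)
Relative clearance = 0.063 + 0.79 = 0.853.
To maintain the same steady-state level, dose must scale with clearance: new dose = 20 × 0.853 = 17 μg.

17 μg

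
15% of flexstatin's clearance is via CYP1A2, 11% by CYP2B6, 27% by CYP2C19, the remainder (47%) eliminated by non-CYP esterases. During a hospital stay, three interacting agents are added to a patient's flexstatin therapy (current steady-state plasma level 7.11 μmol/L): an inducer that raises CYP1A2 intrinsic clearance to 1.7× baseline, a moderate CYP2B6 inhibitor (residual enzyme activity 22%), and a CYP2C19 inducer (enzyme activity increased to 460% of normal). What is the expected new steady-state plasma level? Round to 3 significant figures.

CYP1A2: 0.15 × 1.7 = 0.255
CYP2B6: 0.11 × 0.22 = 0.0242
CYP2C19: 0.27 × 4.6 = 1.242
Other: 0.47 (unchanged)
New clearance relative to baseline: 0.255 + 0.0242 + 1.242 + 0.47 = 1.9912.
Steady-state plasma level ∝ 1/CL: new value = 7.11 / 1.9912 = 3.57 μmol/L.

3.57 μmol/L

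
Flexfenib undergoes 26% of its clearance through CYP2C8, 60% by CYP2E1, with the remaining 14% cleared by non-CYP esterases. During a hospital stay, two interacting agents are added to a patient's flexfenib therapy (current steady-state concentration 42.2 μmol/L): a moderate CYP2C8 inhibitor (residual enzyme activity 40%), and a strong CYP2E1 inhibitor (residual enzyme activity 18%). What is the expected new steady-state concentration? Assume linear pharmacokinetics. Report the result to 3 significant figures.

120 μmol/L

The CYP2C8 pathway (26% of clearance) drops to 0.4× activity: 0.26 × 0.4 = 0.104.
The CYP2E1 pathway (60% of clearance) falls to 0.18× activity: 0.6 × 0.18 = 0.108.
Non-CYP routes (14%) are unchanged.
CL_new/CL_old = 0.104 + 0.108 + 0.14 = 0.352.
Dividing the baseline by the relative clearance: 42.2 / 0.352 = 120 μmol/L.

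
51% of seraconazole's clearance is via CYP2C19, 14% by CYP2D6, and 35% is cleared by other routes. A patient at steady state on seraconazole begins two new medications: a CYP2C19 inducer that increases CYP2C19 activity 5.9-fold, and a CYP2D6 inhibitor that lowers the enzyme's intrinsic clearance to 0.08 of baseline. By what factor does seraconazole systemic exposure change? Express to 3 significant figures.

The CYP2C19 pathway (51% of clearance) rises to 5.9× activity: 0.51 × 5.9 = 3.009.
The CYP2D6 pathway (14% of clearance) falls to 0.08× activity: 0.14 × 0.08 = 0.0112.
The remaining 35% of clearance is unaffected.
Relative clearance = 3.009 + 0.0112 + 0.35 = 3.3702.
Because systemic exposure varies inversely with clearance, the combined effect is 1 / 3.3702 = 0.297.

0.297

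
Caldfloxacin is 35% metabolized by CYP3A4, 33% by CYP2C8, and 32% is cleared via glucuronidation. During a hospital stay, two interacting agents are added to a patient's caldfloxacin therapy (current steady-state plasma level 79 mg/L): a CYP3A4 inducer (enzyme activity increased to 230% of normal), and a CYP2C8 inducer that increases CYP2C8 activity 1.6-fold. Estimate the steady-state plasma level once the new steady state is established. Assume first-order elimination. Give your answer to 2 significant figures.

CYP3A4: 0.35 × 2.3 = 0.805
CYP2C8: 0.33 × 1.6 = 0.528
Other: 0.32 (unchanged)
New clearance relative to baseline: 0.805 + 0.528 + 0.32 = 1.653.
Steady-state plasma level ∝ 1/CL: new value = 79 / 1.653 = 48 mg/L.

48 mg/L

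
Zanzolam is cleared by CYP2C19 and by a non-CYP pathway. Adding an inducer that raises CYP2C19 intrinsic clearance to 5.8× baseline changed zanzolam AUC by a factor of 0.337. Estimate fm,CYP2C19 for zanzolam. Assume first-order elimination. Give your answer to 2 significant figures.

CL'/CL = 1 / 0.337 = 2.967
5.8·fm + (1 − fm) = 2.967
fm = (2.967 − 1) / (5.8 − 1) = 0.41

0.41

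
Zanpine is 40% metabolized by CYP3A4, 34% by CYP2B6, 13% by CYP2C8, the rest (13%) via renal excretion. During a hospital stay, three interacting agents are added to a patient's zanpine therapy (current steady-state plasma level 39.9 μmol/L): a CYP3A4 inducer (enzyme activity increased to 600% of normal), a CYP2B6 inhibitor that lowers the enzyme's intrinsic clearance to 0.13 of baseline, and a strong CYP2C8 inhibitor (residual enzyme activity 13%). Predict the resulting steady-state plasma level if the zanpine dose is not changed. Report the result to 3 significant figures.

The CYP3A4 pathway (40% of clearance) is boosted to 6× activity: 0.4 × 6 = 2.4.
The CYP2B6 pathway (34% of clearance) drops to 0.13× activity: 0.34 × 0.13 = 0.0442.
The CYP2C8 pathway (13% of clearance) drops to 0.13× activity: 0.13 × 0.13 = 0.0169.
The remaining 13% of clearance is unaffected.
New clearance relative to baseline: 2.4 + 0.0442 + 0.0169 + 0.13 = 2.5911.
Steady-state plasma level ∝ 1/CL: new value = 39.9 / 2.5911 = 15.4 μmol/L.

15.4 μmol/L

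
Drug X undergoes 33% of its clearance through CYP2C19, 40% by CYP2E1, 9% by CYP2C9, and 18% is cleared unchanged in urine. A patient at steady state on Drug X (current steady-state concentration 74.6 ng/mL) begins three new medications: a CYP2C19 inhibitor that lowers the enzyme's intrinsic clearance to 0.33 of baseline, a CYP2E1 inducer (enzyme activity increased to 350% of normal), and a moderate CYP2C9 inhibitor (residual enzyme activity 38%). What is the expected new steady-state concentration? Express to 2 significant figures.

The CYP2C19 pathway (33% of clearance) is reduced to 0.33× activity: 0.33 × 0.33 = 0.1089.
The CYP2E1 pathway (40% of clearance) rises to 3.5× activity: 0.4 × 3.5 = 1.4.
The CYP2C9 pathway (9% of clearance) falls to 0.38× activity: 0.09 × 0.38 = 0.0342.
The remaining 18% of clearance is unaffected.
New clearance relative to baseline: 0.1089 + 1.4 + 0.0342 + 0.18 = 1.7231.
Dividing the baseline by the relative clearance: 74.6 / 1.7231 = 43 ng/mL.

43 ng/mL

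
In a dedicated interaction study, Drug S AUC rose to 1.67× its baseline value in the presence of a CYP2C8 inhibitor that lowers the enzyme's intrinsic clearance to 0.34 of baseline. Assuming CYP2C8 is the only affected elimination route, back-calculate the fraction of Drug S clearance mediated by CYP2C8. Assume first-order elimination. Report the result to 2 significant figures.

Let fm be the CYP2C8 fraction. New clearance relative to baseline = fm × 0.34 + (1 − fm).
AUC ratio = 1 / (new CL fraction), so new CL fraction = 1 / 1.67 = 0.5988.
fm × 0.34 + 1 − fm = 0.5988  ⇒  fm × (0.34 − 1) = −0.4012  ⇒  fm = 0.61.

0.61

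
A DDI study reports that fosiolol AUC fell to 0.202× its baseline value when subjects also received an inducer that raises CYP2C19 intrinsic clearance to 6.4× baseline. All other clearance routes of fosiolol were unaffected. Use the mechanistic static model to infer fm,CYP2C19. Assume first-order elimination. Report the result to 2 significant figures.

Call the CYP2C19 fraction fm. After the interaction, CL_new/CL_old = fm × 6.4 + (1 − fm).
AUC ratio = 1 / (new CL fraction), so new CL fraction = 1 / 0.202 = 4.95.
fm × 6.4 + 1 − fm = 4.95  ⇒  fm × (6.4 − 1) = 3.95  ⇒  fm = 0.73.

0.73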